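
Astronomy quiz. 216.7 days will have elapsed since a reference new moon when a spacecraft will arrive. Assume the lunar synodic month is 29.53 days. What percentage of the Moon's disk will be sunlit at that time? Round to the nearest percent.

Reduce mod P: 216.7 − 7×29.53 = 9.99 d into the current lunation.
The Moon has covered 9.99/29.53 of its cycle, so θ ≈ 360° × 9.99/29.53 = 121.8°.
Illuminated fraction = (1 − cos 121.8°)/2 = (1 − (-0.527))/2 ≈ 0.763, so 76%.

76%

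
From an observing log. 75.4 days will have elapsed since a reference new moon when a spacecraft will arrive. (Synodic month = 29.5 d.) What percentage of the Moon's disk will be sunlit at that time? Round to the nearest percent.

97%

75.4 d spans 2 complete synodic months (2 × 29.5 = 59.00 d) plus 16.40 d.
Phase angle: θ = 360°·(16.40 d)/(29.5 d) = 200.1°.
Illuminated fraction = (1 − cos 200.1°)/2 = (1 − (-0.939))/2 ≈ 0.969, so 97%.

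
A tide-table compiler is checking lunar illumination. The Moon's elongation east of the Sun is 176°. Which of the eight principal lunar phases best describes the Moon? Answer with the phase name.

full moon

The full moon sector spans roughly 158°–202°; 176° falls inside it.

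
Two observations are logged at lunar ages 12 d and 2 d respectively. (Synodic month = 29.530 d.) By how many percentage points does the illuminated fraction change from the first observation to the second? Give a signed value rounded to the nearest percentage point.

-87 pp

First observation: θ = 360°·12/29.530 = 146.3°, so f = 0.916.
Second observation: θ = 24.4°, f = 0.045.
Δf = 0.045 − 0.916 = -0.871, i.e. -87 pp.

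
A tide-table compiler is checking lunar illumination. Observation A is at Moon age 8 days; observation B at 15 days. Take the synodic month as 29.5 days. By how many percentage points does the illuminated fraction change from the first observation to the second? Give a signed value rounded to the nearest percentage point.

θ₁ = 360° × 8/29.5 = 97.6°, f₁ = (1 − cos θ₁)/2 = 0.566.
θ₂ = 360° × 15/29.5 = 183.1°, f₂ = (1 − cos θ₂)/2 = 0.999.
Change = f₂ − f₁ = +0.433 → +43 percentage points.

+43 pp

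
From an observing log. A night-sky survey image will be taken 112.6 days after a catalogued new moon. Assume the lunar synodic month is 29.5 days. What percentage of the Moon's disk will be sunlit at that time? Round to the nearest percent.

112.6/29.5 = 3.817 lunations, so 3 complete cycles and 24.10 d into the next.
The Moon has covered 24.10/29.5 of its cycle, so θ ≈ 360° × 24.10/29.5 = 294.1°.
cos 294.1° = 0.408, so f = (1 − 0.408)/2 = 0.296, so 30%.

30%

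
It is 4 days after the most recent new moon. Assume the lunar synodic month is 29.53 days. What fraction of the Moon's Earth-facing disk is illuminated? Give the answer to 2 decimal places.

Elongation θ = 360° × 4/29.53 ≈ 48.8°.
With cos θ = 0.659, the lit fraction is (1 − 0.659)/2 ≈ 0.170.

0.17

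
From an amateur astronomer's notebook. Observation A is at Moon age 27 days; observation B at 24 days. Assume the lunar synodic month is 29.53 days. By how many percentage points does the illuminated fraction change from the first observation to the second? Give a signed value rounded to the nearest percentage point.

First observation: θ = 360°·27/29.53 = 329.2°, so f = 0.071.
Second observation: θ = 292.6°, f = 0.308.
Δf = 0.308 − 0.071 = +0.237, i.e. +24 pp.

+24 percentage points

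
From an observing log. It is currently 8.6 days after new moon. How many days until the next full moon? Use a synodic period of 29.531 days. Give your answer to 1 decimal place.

6.2 days

Full moon is 0.5 of the way through the cycle: age 0.5 × 29.531 = 14.765 d.
So 6.165 days remain (14.765 − 8.6).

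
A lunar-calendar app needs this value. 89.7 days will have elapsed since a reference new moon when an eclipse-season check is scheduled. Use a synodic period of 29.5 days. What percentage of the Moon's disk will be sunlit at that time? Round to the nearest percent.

89.7 d spans 3 complete synodic months (3 × 29.5 = 88.50 d) plus 1.20 d.
Phase angle: θ = 360°·(1.20 d)/(29.5 d) = 14.6°.
cos 14.6° = 0.968, so f = (1 − 0.968)/2 = 0.016, so 2%.

2%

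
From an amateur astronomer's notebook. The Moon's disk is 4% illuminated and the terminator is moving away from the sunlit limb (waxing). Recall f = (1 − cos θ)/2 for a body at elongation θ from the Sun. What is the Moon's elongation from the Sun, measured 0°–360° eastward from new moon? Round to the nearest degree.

cos θ = 1 − 2f = 0.920, giving a principal value of 23.1°.
Before full moon the principal value applies: θ = 23.1°.

23°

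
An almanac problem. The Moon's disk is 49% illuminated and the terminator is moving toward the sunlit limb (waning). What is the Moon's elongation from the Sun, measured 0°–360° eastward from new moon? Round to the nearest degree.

271°

From f = (1 − cos θ)/2: cos θ = 1 − 2×0.49 = 0.020; arccos → 88.9°.
Since the Moon is past full (waning), take the reflex angle: θ = 360° − 88.9° = 271.1°.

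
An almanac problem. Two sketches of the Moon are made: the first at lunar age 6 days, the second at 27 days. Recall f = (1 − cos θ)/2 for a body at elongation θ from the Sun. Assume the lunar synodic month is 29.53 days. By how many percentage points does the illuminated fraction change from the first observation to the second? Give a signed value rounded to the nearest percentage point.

-28 pp

θ₁ = 360° × 6/29.53 = 73.1°, f₁ = (1 − cos θ₁)/2 = 0.355.
θ₂ = 360° × 27/29.53 = 329.2°, f₂ = (1 − cos θ₂)/2 = 0.071.
Change = f₂ − f₁ = -0.284 → -28 percentage points.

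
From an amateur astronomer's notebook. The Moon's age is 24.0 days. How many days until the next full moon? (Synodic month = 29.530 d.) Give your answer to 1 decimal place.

20.3 days

Full moon is 0.5 of the way through the cycle: age 0.5 × 29.530 = 14.765 d.
This lunation's full moon (14.765 d) has passed, so add one period: 44.295 − 24.0 = 20.295 days.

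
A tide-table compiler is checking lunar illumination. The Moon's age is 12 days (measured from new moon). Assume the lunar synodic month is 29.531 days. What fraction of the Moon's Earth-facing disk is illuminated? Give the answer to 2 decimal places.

Elongation θ = 360° × 12/29.531 ≈ 146.3°.
cos 146.3° = (-0.832), so f = (1 − (-0.832))/2 = 0.916.

0.92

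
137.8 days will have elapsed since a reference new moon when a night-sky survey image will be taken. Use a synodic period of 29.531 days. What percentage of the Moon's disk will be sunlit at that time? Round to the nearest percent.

Reduce mod P: 137.8 − 4×29.531 = 19.68 d into the current lunation.
The Moon has covered 19.68/29.531 of its cycle, so θ ≈ 360° × 19.68/29.531 = 239.9°.
cos 239.9° = (-0.502), so f = (1 − (-0.502))/2 = 0.751, so 75%.

75%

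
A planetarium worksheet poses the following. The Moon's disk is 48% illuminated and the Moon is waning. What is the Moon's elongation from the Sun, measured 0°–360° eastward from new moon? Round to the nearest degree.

Invert f = (1 − cos θ)/2 to get cos θ = 1 − 2(0.48) = 0.040, hence θ₀ = arccos 0.040 = 87.7°.
A waning Moon lies in 180°–360°, so θ = 360° − 87.7° = 272.3°.

272°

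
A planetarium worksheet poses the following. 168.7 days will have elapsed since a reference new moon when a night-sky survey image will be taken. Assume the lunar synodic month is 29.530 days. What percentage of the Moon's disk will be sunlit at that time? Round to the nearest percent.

62%

168.7/29.530 = 5.713 lunations, so 5 complete cycles and 21.05 d into the next.
Phase angle: θ = 360°·(21.05 d)/(29.530 d) = 256.6°.
With cos θ = (-0.231), the lit fraction is (1 − (-0.231))/2 ≈ 0.616, so 62%.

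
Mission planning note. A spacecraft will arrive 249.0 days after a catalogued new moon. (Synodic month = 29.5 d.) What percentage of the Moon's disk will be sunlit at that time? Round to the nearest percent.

97%

Reduce mod P: 249.0 − 8×29.5 = 13.00 d into the current lunation.
Phase angle: θ = 360°·(13.00 d)/(29.5 d) = 158.6°.
cos 158.6° = (-0.931), so f = (1 − (-0.931))/2 = 0.966, so 97%.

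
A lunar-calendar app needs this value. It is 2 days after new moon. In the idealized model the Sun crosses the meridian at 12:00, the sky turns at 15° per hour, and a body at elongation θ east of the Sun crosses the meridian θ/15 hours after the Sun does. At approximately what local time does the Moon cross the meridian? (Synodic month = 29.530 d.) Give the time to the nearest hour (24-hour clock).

The Moon has covered 2/29.530 of its cycle, so θ ≈ 360° × 2/29.530 = 24.4°.
At 15° of sky rotation per hour, 24.4° corresponds to a 1.63 h lag.
12:00 + 1.63 h ≈ 13:38 → 14:00 to the nearest hour.

14:00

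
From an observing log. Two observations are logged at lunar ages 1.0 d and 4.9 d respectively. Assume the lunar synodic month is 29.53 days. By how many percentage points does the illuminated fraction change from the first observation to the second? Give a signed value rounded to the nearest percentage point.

First observation: θ = 360°·1.0/29.53 = 12.2°, so f = 0.011.
Second observation: θ = 59.7°, f = 0.248.
Δf = 0.248 − 0.011 = +0.237, i.e. +24 pp.

+24 percentage points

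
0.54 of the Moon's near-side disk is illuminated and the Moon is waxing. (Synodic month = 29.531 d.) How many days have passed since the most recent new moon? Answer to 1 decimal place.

cos θ = 1 − 2f = -0.080, giving a principal value of 94.6°.
Before full moon the principal value applies: θ = 94.6°.
At 360°/29.531 d per day, 94.6° corresponds to 7.76 days.

7.8 days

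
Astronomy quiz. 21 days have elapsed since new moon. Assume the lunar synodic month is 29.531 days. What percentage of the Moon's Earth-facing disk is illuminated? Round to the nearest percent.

Phase angle: θ = 360°·(21 d)/(29.531 d) = 256.0°.
Illuminated fraction = (1 − cos 256.0°)/2 = (1 − (-0.242))/2 ≈ 0.621, so 62%.

62%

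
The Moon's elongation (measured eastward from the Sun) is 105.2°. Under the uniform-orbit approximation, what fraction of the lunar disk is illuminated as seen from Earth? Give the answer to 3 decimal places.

0.631

cos 105.2° = (-0.262), so f = (1 − (-0.262))/2 = 0.631.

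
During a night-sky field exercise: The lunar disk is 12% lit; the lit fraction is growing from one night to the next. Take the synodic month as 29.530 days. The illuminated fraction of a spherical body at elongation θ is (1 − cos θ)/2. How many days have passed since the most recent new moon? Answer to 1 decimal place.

cos θ = 1 − 2f = 0.760, giving a principal value of 40.5°.
Before full moon the principal value applies: θ = 40.5°.
At 360°/29.530 d per day, 40.5° corresponds to 3.33 days.

3.3 days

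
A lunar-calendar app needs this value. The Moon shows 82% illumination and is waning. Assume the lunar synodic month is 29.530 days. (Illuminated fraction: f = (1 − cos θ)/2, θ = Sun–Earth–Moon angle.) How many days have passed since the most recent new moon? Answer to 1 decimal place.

Invert f = (1 − cos θ)/2 to get cos θ = 1 − 2(0.82) = -0.640, hence θ₀ = arccos -0.640 = 129.8°.
A waning Moon lies in 180°–360°, so θ = 360° − 129.8° = 230.2°.
At 360°/29.530 d per day, 230.2° corresponds to 18.88 days.

18.9 days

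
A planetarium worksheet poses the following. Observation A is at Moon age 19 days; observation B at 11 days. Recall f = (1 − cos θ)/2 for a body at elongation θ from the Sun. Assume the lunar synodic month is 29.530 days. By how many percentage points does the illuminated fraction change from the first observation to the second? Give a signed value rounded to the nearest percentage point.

First observation: θ = 360°·19/29.530 = 231.6°, so f = 0.810.
Second observation: θ = 134.1°, f = 0.848.
Δf = 0.848 − 0.810 = +0.038, i.e. +4 pp.

+4 pp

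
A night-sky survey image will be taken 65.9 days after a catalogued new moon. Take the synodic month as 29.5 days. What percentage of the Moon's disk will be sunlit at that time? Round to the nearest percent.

Reduce mod P: 65.9 − 2×29.5 = 6.90 d into the current lunation.
The Moon has covered 6.90/29.5 of its cycle, so θ ≈ 360° × 6.90/29.5 = 84.2°.
With cos θ = 0.101, the lit fraction is (1 − 0.101)/2 ≈ 0.450, so 45%.

45%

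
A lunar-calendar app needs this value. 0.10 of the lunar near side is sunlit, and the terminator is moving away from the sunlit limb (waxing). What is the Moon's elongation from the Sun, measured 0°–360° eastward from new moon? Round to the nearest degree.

37°

Invert f = (1 − cos θ)/2 to get cos θ = 1 − 2(0.10) = 0.800, hence θ₀ = arccos 0.800 = 36.9°.
The Moon is waxing (0°–180°), so θ = 36.9° directly.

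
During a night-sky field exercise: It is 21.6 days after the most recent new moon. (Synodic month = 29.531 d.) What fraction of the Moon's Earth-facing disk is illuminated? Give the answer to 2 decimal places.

0.56

Elongation θ = 360° × 21.6/29.531 ≈ 263.3°.
Illuminated fraction = (1 − cos 263.3°)/2 = (1 − (-0.116))/2 ≈ 0.558.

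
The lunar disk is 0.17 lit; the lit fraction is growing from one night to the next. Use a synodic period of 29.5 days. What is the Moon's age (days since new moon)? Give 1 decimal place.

From f = (1 − cos θ)/2: cos θ = 1 − 2×0.17 = 0.660; arccos → 48.7°.
Before full moon the principal value applies: θ = 48.7°.
At 360°/29.5 d per day, 48.7° corresponds to 3.99 days.

4.0 days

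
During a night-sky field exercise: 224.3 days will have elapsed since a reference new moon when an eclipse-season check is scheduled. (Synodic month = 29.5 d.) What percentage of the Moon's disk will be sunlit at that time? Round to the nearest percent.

90%

224.3 d spans 7 complete synodic months (7 × 29.5 = 206.50 d) plus 17.80 d.
The Moon has covered 17.80/29.5 of its cycle, so θ ≈ 360° × 17.80/29.5 = 217.2°.
Illuminated fraction = (1 − cos 217.2°)/2 = (1 − (-0.796))/2 ≈ 0.898, so 90%.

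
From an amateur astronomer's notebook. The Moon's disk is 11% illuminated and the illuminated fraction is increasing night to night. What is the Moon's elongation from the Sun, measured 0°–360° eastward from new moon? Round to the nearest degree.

39°

From f = (1 − cos θ)/2: cos θ = 1 − 2×0.11 = 0.780; arccos → 38.7°.
Waxing ⇒ before full, so θ = 38.7°.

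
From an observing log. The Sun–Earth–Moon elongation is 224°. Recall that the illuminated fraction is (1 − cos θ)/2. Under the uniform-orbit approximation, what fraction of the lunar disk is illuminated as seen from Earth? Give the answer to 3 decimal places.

f = (1 − cos 224°)/2 = (1 − (-0.719))/2 ≈ 0.860.

0.860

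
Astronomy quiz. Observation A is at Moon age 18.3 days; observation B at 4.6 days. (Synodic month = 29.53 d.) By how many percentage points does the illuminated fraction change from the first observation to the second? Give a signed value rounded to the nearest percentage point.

First observation: θ = 360°·18.3/29.53 = 223.1°, so f = 0.865.
Second observation: θ = 56.1°, f = 0.221.
Δf = 0.221 − 0.865 = -0.644, i.e. -64 pp.

-64 pp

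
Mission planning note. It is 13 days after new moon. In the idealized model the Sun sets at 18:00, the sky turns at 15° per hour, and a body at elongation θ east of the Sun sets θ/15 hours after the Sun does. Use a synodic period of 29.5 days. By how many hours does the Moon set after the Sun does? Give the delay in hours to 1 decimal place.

Phase angle: θ = 360°·(13 d)/(29.5 d) = 158.6°.
Delay after the Sun = 158.6° / (15°/h) ≈ 10.58 h.
So the Moon sets 10.58 h after the Sun.

10.6 h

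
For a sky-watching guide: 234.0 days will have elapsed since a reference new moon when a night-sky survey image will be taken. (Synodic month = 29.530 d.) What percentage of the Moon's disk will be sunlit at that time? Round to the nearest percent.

234.0 d spans 7 complete synodic months (7 × 29.530 = 206.71 d) plus 27.29 d.
Phase angle: θ = 360°·(27.29 d)/(29.530 d) = 332.7°.
Illuminated fraction = (1 − cos 332.7°)/2 = (1 − 0.889)/2 ≈ 0.056, so 6%.

6%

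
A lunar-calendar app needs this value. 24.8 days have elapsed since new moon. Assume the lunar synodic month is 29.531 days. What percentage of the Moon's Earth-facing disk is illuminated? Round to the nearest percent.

23%

Phase angle: θ = 360°·(24.8 d)/(29.531 d) = 302.3°.
cos 302.3° = 0.535, so f = (1 − 0.535)/2 = 0.233, so 23%.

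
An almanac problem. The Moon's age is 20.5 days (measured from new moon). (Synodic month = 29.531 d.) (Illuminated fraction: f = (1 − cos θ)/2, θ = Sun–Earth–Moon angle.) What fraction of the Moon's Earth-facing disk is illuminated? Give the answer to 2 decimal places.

0.67

Elongation θ = 360° × 20.5/29.531 ≈ 249.9°.
Illuminated fraction = (1 − cos 249.9°)/2 = (1 − (-0.344))/2 ≈ 0.672.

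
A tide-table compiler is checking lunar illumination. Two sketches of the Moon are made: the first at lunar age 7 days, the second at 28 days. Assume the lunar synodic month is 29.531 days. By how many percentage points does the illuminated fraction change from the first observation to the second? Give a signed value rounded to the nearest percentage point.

θ₁ = 360° × 7/29.531 = 85.3°, f₁ = (1 − cos θ₁)/2 = 0.459.
θ₂ = 360° × 28/29.531 = 341.3°, f₂ = (1 − cos θ₂)/2 = 0.026.
Change = f₂ − f₁ = -0.433 → -43 percentage points.

-43 pp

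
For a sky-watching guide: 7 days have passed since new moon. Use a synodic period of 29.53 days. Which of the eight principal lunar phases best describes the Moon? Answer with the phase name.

first quarter

At 7/29.53 of the cycle, θ ≈ 85° — the first quarter range.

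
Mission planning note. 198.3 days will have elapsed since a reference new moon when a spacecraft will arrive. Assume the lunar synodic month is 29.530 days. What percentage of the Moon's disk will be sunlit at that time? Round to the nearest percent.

198.3/29.530 = 6.715 lunations, so 6 complete cycles and 21.12 d into the next.
The Moon has covered 21.12/29.530 of its cycle, so θ ≈ 360° × 21.12/29.530 = 257.5°.
With cos θ = (-0.217), the lit fraction is (1 − (-0.217))/2 ≈ 0.608, so 61%.

61%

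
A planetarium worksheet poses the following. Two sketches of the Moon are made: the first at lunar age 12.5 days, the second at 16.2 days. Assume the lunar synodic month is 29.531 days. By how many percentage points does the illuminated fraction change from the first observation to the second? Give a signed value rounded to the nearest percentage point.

+3 percentage points

First observation: θ = 360°·12.5/29.531 = 152.4°, so f = 0.943.
Second observation: θ = 197.5°, f = 0.977.
Δf = 0.977 − 0.943 = +0.034, i.e. +3 pp.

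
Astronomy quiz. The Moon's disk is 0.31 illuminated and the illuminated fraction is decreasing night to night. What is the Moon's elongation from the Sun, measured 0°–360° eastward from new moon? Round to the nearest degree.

292°

cos θ = 1 − 2f = 0.380, giving a principal value of 67.7°.
A waning Moon lies in 180°–360°, so θ = 360° − 67.7° = 292.3°.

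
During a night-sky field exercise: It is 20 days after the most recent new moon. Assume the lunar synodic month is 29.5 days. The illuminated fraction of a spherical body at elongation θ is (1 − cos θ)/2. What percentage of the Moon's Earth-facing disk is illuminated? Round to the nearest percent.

Phase angle: θ = 360°·(20 d)/(29.5 d) = 244.1°.
cos 244.1° = (-0.437), so f = (1 − (-0.437))/2 = 0.719, so 72%.

72%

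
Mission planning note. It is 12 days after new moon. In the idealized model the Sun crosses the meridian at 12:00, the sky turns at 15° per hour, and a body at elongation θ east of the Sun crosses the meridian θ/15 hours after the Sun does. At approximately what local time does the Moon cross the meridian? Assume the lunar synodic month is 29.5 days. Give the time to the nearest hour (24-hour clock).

The Moon has covered 12/29.5 of its cycle, so θ ≈ 360° × 12/29.5 = 146.4°.
The Moon trails the Sun by θ/15 = 146.4/15 ≈ 9.76 hours.
12:00 + 9.76 h ≈ 21:46 → 22:00 to the nearest hour.

22:00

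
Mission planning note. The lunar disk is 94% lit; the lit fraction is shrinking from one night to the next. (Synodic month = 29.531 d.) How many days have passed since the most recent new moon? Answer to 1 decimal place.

17.1 days

Invert f = (1 − cos θ)/2 to get cos θ = 1 − 2(0.94) = -0.880, hence θ₀ = arccos -0.880 = 151.6°.
Waning ⇒ past full, so θ = 360° − 151.6° = 208.4°.
At 360°/29.531 d per day, 208.4° corresponds to 17.09 days.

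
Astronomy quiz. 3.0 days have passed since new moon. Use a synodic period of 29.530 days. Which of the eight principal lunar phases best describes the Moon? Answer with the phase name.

At 3.0/29.530 of the cycle, θ ≈ 37° — the waxing crescent range.

waxing crescent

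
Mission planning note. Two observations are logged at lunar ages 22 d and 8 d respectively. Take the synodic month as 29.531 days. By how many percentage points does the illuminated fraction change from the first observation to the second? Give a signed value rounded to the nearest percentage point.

+5 pp

First observation: θ = 360°·22/29.531 = 268.2°, so f = 0.516.
Second observation: θ = 97.5°, f = 0.565.
Δf = 0.565 − 0.516 = +0.050, i.e. +5 pp.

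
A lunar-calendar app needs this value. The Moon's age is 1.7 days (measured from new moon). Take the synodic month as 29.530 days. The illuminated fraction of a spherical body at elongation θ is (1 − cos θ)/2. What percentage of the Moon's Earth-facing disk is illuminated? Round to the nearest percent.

3%

Phase angle: θ = 360°·(1.7 d)/(29.530 d) = 20.7°.
Illuminated fraction = (1 − cos 20.7°)/2 = (1 − 0.935)/2 ≈ 0.032, so 3%.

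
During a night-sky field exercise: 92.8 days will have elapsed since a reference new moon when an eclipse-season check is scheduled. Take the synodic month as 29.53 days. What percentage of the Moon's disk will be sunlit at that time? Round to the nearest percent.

92.8/29.53 = 3.143 lunations, so 3 complete cycles and 4.21 d into the next.
The Moon has covered 4.21/29.53 of its cycle, so θ ≈ 360° × 4.21/29.53 = 51.3°.
cos 51.3° = 0.625, so f = (1 − 0.625)/2 = 0.188, so 19%.

19%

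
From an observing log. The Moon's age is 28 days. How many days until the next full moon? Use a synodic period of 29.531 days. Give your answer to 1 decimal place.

16.3 days

Full moon is 0.5 of the way through the cycle: age 0.5 × 29.531 = 14.765 d.
Already past this cycle's full moon; the next is at 14.765 + 29.531 = 44.296 d, so 44.296 − 28 = 16.296 days.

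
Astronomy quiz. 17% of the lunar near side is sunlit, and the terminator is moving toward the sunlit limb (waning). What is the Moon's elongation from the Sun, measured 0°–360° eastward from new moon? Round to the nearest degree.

cos θ = 1 − 2f = 0.660, giving a principal value of 48.7°.
A waning Moon lies in 180°–360°, so θ = 360° − 48.7° = 311.3°.

311°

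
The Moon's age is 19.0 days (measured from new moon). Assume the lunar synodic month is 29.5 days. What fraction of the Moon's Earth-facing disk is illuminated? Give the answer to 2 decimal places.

0.81

Elongation θ = 360° × 19.0/29.5 ≈ 231.9°.
cos 231.9° = (-0.618), so f = (1 − (-0.618))/2 = 0.809.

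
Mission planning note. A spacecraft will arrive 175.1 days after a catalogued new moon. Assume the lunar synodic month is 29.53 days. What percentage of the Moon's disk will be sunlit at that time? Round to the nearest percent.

5%

175.1 d spans 5 complete synodic months (5 × 29.53 = 147.65 d) plus 27.45 d.
Phase angle: θ = 360°·(27.45 d)/(29.53 d) = 334.6°.
With cos θ = 0.904, the lit fraction is (1 − 0.904)/2 ≈ 0.048, so 5%.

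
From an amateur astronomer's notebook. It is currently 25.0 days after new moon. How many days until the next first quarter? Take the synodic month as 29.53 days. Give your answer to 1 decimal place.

11.9 days

First quarter is 0.25 of the way through the cycle: age 0.25 × 29.53 = 7.383 d.
This lunation's first quarter (7.383 d) has passed, so add one period: 36.913 − 25.0 = 11.913 days.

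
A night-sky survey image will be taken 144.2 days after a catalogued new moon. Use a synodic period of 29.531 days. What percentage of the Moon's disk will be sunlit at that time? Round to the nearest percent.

13%

144.2/29.531 = 4.883 lunations, so 4 complete cycles and 26.08 d into the next.
Phase angle: θ = 360°·(26.08 d)/(29.531 d) = 317.9°.
Illuminated fraction = (1 − cos 317.9°)/2 = (1 − 0.742)/2 ≈ 0.129, so 13%.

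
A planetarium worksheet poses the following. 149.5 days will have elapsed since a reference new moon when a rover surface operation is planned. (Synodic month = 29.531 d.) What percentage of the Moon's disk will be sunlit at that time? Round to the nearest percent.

Reduce mod P: 149.5 − 5×29.531 = 1.84 d into the current lunation.
Elongation θ = 360° × 1.84/29.531 ≈ 22.5°.
With cos θ = 0.924, the lit fraction is (1 − 0.924)/2 ≈ 0.038, so 4%.

4%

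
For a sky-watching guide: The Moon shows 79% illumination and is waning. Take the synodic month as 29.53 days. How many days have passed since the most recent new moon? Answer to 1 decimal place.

19.2 days

From f = (1 − cos θ)/2: cos θ = 1 − 2×0.79 = -0.580; arccos → 125.5°.
Waning ⇒ past full, so θ = 360° − 125.5° = 234.5°.
Age = 29.53 × 234.5°/360° ≈ 19.24 days.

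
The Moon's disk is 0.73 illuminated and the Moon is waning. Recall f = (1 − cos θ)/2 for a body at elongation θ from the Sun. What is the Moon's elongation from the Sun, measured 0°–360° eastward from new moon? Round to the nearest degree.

cos θ = 1 − 2f = -0.460, giving a principal value of 117.4°.
Waning ⇒ past full, so θ = 360° − 117.4° = 242.6°.

243°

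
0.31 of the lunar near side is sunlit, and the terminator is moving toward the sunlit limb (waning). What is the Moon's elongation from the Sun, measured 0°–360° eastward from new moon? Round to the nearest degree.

cos θ = 1 − 2f = 0.380, giving a principal value of 67.7°.
Since the Moon is past full (waning), take the reflex angle: θ = 360° − 67.7° = 292.3°.

292°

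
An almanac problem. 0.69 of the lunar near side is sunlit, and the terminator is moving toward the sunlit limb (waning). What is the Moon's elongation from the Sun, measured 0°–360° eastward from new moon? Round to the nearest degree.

Invert f = (1 − cos θ)/2 to get cos θ = 1 − 2(0.69) = -0.380, hence θ₀ = arccos -0.380 = 112.3°.
Waning ⇒ past full, so θ = 360° − 112.3° = 247.7°.

248°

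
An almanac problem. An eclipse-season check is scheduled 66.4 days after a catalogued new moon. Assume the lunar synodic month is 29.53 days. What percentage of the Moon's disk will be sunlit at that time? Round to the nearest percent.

Reduce mod P: 66.4 − 2×29.53 = 7.34 d into the current lunation.
Phase angle: θ = 360°·(7.34 d)/(29.53 d) = 89.5°.
cos 89.5° = 0.009, so f = (1 − 0.009)/2 = 0.495, so 50%.

50%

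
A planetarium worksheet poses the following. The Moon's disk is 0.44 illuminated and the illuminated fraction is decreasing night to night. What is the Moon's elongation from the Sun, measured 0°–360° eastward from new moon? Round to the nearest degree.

cos θ = 1 − 2f = 0.120, giving a principal value of 83.1°.
Waning ⇒ past full, so θ = 360° − 83.1° = 276.9°.

277°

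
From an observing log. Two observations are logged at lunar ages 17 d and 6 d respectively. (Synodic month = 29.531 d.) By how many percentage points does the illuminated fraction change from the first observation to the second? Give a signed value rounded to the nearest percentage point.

-59 pp

θ₁ = 360° × 17/29.531 = 207.2°, f₁ = (1 − cos θ₁)/2 = 0.945.
θ₂ = 360° × 6/29.531 = 73.1°, f₂ = (1 − cos θ₂)/2 = 0.355.
Change = f₂ − f₁ = -0.590 → -59 percentage points.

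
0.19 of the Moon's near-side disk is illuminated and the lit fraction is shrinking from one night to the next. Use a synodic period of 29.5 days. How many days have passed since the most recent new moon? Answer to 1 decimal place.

25.3 days

From f = (1 − cos θ)/2: cos θ = 1 − 2×0.19 = 0.620; arccos → 51.7°.
Waning ⇒ past full, so θ = 360° − 51.7° = 308.3°.
Age = 29.5 × 308.3°/360° ≈ 25.26 days.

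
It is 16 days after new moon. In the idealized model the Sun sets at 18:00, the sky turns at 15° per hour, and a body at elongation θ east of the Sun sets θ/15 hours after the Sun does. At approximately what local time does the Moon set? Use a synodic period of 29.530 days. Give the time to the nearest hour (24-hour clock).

07:00

Phase angle: θ = 360°·(16 d)/(29.530 d) = 195.1°.
Delay after the Sun = 195.1° / (15°/h) ≈ 13.00 h.
18:00 + 13.00 h ≈ 07:00 → 07:00 to the nearest hour.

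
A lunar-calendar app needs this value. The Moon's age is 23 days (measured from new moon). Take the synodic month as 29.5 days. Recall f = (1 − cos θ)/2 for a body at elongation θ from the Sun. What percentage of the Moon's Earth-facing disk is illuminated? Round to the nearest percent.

Elongation θ = 360° × 23/29.5 ≈ 280.7°.
Illuminated fraction = (1 − cos 280.7°)/2 = (1 − 0.185)/2 ≈ 0.407, so 41%.

41%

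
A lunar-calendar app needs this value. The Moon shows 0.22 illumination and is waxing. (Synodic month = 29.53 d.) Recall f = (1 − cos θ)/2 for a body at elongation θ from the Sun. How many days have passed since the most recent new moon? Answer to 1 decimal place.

4.6 days

From f = (1 − cos θ)/2: cos θ = 1 − 2×0.22 = 0.560; arccos → 55.9°.
Waxing ⇒ before full, so θ = 55.9°.
At 360°/29.53 d per day, 55.9° corresponds to 4.59 days.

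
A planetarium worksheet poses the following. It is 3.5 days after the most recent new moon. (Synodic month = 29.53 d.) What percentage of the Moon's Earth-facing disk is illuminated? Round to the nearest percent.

Elongation θ = 360° × 3.5/29.53 ≈ 42.7°.
cos 42.7° = 0.735, so f = (1 − 0.735)/2 = 0.132, so 13%.

13%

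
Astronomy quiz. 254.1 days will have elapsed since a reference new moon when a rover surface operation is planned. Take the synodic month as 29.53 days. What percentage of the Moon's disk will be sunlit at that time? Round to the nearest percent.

90%

254.1/29.53 = 8.605 lunations, so 8 complete cycles and 17.86 d into the next.
Phase angle: θ = 360°·(17.86 d)/(29.53 d) = 217.7°.
With cos θ = (-0.791), the lit fraction is (1 − (-0.791))/2 ≈ 0.895, so 90%.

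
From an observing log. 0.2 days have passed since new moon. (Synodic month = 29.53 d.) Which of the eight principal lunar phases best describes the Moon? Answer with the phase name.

θ ≈ 360° × 0.2/29.53 = 2°, which falls in the new moon sector.

new moon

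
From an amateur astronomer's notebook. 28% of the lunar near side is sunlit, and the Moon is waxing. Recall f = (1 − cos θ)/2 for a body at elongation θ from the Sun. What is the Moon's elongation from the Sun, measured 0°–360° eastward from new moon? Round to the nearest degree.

64°

cos θ = 1 − 2f = 0.440, giving a principal value of 63.9°.
Waxing ⇒ before full, so θ = 63.9°.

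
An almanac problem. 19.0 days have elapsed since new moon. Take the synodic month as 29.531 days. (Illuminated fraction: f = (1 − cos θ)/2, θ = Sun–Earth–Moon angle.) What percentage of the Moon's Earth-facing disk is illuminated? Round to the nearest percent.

Elongation θ = 360° × 19.0/29.531 ≈ 231.6°.
Illuminated fraction = (1 − cos 231.6°)/2 = (1 − (-0.621))/2 ≈ 0.810, so 81%.

81%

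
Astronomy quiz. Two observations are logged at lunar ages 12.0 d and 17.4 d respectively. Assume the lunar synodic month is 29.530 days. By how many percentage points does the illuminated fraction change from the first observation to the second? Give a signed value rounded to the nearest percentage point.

+1 percentage points

First observation: θ = 360°·12.0/29.530 = 146.3°, so f = 0.916.
Second observation: θ = 212.1°, f = 0.923.
Δf = 0.923 − 0.916 = +0.008, i.e. +1 pp.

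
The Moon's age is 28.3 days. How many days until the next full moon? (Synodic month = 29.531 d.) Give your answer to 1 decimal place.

16.0 days

Full moon is 0.5 of the way through the cycle: age 0.5 × 29.531 = 14.765 d.
Already past this cycle's full moon; the next is at 14.765 + 29.531 = 44.296 d, so 44.296 − 28.3 = 15.996 days.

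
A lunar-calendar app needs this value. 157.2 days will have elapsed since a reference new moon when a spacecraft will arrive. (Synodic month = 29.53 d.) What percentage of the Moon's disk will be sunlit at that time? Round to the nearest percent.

72%

157.2/29.53 = 5.323 lunations, so 5 complete cycles and 9.55 d into the next.
Phase angle: θ = 360°·(9.55 d)/(29.53 d) = 116.4°.
With cos θ = (-0.445), the lit fraction is (1 − (-0.445))/2 ≈ 0.723, so 72%.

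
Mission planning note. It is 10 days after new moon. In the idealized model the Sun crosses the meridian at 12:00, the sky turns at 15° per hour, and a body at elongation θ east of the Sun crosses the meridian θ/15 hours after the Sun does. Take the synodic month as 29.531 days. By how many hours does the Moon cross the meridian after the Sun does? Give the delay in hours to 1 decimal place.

8.1 h

The Moon has covered 10/29.531 of its cycle, so θ ≈ 360° × 10/29.531 = 121.9°.
Delay after the Sun = 121.9° / (15°/h) ≈ 8.13 h.
So the Moon crosses the meridian 8.13 h after the Sun.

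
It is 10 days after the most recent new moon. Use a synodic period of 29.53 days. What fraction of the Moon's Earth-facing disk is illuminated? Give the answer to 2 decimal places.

Phase angle: θ = 360°·(10 d)/(29.53 d) = 121.9°.
Illuminated fraction = (1 − cos 121.9°)/2 = (1 − (-0.529))/2 ≈ 0.764.

0.76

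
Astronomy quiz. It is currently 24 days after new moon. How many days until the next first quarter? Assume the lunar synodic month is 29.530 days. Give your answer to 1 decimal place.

12.9 days

First quarter occurs at elongation 90°, i.e. at age 29.530 × 90/360 = 7.383 d.
This lunation's first quarter (7.383 d) has passed, so add one period: 36.913 − 24 = 12.913 days.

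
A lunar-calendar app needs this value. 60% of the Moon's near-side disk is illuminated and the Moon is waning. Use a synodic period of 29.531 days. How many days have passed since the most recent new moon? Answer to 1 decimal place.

21.2 days

cos θ = 1 − 2f = -0.200, giving a principal value of 101.5°.
Waning ⇒ past full, so θ = 360° − 101.5° = 258.5°.
Age = 29.531 × 258.5°/360° ≈ 21.20 days.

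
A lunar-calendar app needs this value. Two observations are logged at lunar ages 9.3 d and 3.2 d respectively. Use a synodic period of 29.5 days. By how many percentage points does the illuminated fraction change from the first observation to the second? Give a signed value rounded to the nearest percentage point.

First observation: θ = 360°·9.3/29.5 = 113.5°, so f = 0.699.
Second observation: θ = 39.1°, f = 0.112.
Δf = 0.112 − 0.699 = -0.588, i.e. -59 pp.

-59 pp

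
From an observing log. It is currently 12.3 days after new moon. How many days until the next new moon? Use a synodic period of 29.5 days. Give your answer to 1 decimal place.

17.2 days

The next new moon completes the synodic month: 29.5 − 12.3 = 17.200 days.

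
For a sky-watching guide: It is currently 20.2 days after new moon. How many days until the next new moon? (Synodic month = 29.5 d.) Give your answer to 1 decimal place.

The next new moon completes the synodic month: 29.5 − 20.2 = 9.300 days.

9.3 days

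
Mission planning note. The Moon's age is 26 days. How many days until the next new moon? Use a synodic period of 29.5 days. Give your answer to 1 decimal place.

3.5 days

The next new moon completes the synodic month: 29.5 − 26 = 3.500 days.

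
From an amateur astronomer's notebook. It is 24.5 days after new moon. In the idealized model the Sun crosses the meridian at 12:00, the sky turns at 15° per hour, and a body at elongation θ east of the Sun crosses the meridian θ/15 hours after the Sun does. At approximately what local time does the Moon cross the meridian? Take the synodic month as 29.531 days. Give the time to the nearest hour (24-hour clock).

Elongation θ = 360° × 24.5/29.531 ≈ 298.7°.
The Moon trails the Sun by θ/15 = 298.7/15 ≈ 19.91 hours.
12:00 + 19.91 h ≈ 07:55 → 08:00 to the nearest hour.

08:00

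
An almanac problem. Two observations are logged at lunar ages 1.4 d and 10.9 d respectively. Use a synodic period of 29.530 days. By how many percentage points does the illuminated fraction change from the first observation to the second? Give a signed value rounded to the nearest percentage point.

θ₁ = 360° × 1.4/29.530 = 17.1°, f₁ = (1 − cos θ₁)/2 = 0.022.
θ₂ = 360° × 10.9/29.530 = 132.9°, f₂ = (1 − cos θ₂)/2 = 0.840.
Change = f₂ − f₁ = +0.818 → +82 percentage points.

+82 percentage points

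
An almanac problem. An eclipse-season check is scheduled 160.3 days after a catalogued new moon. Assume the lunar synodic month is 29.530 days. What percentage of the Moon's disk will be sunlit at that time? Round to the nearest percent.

160.3 d spans 5 complete synodic months (5 × 29.530 = 147.65 d) plus 12.65 d.
The Moon has covered 12.65/29.530 of its cycle, so θ ≈ 360° × 12.65/29.530 = 154.2°.
With cos θ = (-0.900), the lit fraction is (1 − (-0.900))/2 ≈ 0.950, so 95%.

95%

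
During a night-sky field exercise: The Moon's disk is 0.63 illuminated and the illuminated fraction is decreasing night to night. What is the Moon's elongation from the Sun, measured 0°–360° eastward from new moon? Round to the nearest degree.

255°

From f = (1 − cos θ)/2: cos θ = 1 − 2×0.63 = -0.260; arccos → 105.1°.
Waning ⇒ past full, so θ = 360° − 105.1° = 254.9°.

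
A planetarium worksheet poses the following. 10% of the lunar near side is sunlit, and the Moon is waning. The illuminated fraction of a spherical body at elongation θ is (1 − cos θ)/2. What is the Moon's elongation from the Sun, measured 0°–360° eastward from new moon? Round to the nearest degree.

cos θ = 1 − 2f = 0.800, giving a principal value of 36.9°.
Since the Moon is past full (waning), take the reflex angle: θ = 360° − 36.9° = 323.1°.

323°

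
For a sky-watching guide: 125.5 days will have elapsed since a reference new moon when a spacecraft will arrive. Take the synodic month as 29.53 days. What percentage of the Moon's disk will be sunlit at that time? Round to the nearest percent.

125.5 d spans 4 complete synodic months (4 × 29.53 = 118.12 d) plus 7.38 d.
The Moon has covered 7.38/29.53 of its cycle, so θ ≈ 360° × 7.38/29.53 = 90.0°.
Illuminated fraction = (1 − cos 90.0°)/2 = (1 − 0.001)/2 ≈ 0.500, so 50%.

50%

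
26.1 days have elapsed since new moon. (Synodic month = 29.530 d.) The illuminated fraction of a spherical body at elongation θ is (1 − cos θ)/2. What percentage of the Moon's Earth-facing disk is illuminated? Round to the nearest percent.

13%

The Moon has covered 26.1/29.530 of its cycle, so θ ≈ 360° × 26.1/29.530 = 318.2°.
With cos θ = 0.745, the lit fraction is (1 − 0.745)/2 ≈ 0.127, so 13%.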